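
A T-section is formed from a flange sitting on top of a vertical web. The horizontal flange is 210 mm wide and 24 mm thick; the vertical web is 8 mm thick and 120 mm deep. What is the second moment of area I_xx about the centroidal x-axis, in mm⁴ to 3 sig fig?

I_xx ≈ 5.57 × 10⁶ mm⁴

Split into non-overlapping primitives; take the origin at the lower-left of the bounding box.
Flange: 210 × 24, A = 5 040 mm², y = 132 mm, Ī = 241 920 mm⁴.
Web: 8 × 120, A = 960 mm², y = 60 mm, Ī = 1 152 000 mm⁴.
Centroid: ȳ = ΣA·y / ΣA = 120.48 mm.
Transfer each piece to the centroidal x-axis using Ī + A·d² with d = y − 120.48:
  flange: d = 11.52 mm → contributes +910 780 mm⁴
  web: d = -60.48 mm → contributes +4 663 517 mm⁴
Total I = 5 574 298 mm⁴.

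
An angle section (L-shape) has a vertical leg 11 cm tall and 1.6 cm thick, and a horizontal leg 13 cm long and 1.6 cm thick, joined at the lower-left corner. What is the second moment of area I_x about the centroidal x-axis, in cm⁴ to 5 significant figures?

I_x ≈ 379.22 cm⁴

Decompose the section into non-overlapping parts with the origin at the bottom-left of its bounding rectangle.
Vertical leg: 1.6 × 11, A = 17.6 cm², y = 5.5 cm, Ī = 177.4667 cm⁴.
Horizontal leg (remainder): 11.4 × 1.6, A = 18.24 cm², y = 0.8 cm, Ī = 3.8912 cm⁴.
Centroid: ȳ = ΣA·y / ΣA = 3.108036 cm.
Transfer each piece to the centroidal x-axis using Ī + A·d² with d = y − 3.108036:
  vertical leg: d = 2.391964 cm → contributes +278.1649 cm⁴
  horizontal leg (remainder): d = -2.308036 cm → contributes +101.0562 cm⁴
Total I = 379.2212 cm⁴.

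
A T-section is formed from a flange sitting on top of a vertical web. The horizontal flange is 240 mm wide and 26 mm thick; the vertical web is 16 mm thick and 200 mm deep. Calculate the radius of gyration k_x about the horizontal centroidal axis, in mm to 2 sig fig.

k_x ≈ 63 mm

Break the section into simple shapes (no overlaps), measuring from the bottom-left corner of the bounding box.
Flange: 240 × 26, A = 6 240 mm², y = 213 mm, Ī = 351 520 mm⁴.
Web: 16 × 200, A = 3 200 mm², y = 100 mm, Ī = 10 666 667 mm⁴.
Centroid: ȳ = ΣA·y / ΣA = 174.7 mm.
Transfer each piece to the horizontal centroidal axis using Ī + A·d² with d = y − 174.7:
  flange: d = 38.31 mm → contributes +9 507 344 mm⁴
  web: d = -74.69 mm → contributes +28 520 524 mm⁴
Total I = 38 027 868 mm⁴.
Radius of gyration: k = √(I/A) = √(38 027 868 / 9 440) = 63.47 mm.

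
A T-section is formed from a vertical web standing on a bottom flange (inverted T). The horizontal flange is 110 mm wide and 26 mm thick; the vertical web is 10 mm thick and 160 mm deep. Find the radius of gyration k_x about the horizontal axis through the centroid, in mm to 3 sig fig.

k_x ≈ 52.8 mm

Decompose the section into non-overlapping parts with the origin at the bottom-left of its bounding rectangle.
Flange: 110 × 26, A = 2 860 mm², y = 13 mm, Ī = 161 113 mm⁴.
Web: 10 × 160, A = 1 600 mm², y = 106 mm, Ī = 3 413 333 mm⁴.
Centroid: ȳ = ΣA·y / ΣA = 46.363 mm.
Transfer each piece to the horizontal axis through the centroid using Ī + A·d² with d = y − 46.363:
  flange: d = -33.363 mm → contributes +3 344 594 mm⁴
  web: d = 59.637 mm → contributes +9 103 805 mm⁴
Total I = 12 448 398 mm⁴.
Radius of gyration: k = √(I/A) = √(12 448 398 / 4 460) = 52.831 mm.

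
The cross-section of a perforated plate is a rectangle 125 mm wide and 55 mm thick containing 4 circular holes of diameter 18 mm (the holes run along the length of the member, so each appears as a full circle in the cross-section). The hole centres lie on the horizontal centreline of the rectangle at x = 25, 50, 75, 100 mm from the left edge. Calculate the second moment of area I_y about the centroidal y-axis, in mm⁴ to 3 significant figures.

Decompose the section into non-overlapping parts with the origin at the bottom-left of its bounding rectangle.
Plate: 125 × 55, A = 6 875 mm², x = 62.5 mm, Ī = 8 951 823 mm⁴.
Hole 1 (subtracted): ⌀18, A = 254.47 mm², x = 25 mm, Ī = 5 153 mm⁴.
Hole 2 (subtracted): ⌀18, A = 254.47 mm², x = 50 mm, Ī = 5 153 mm⁴.
Hole 3 (subtracted): ⌀18, A = 254.47 mm², x = 75 mm, Ī = 5 153 mm⁴.
Hole 4 (subtracted): ⌀18, A = 254.47 mm², x = 100 mm, Ī = 5 153 mm⁴.
By symmetry the centroid is at mid-width, x̄ = 62.5 mm.
Transfer each piece to the centroidal y-axis using Ī + A·d² with d = x − 62.5:
  plate: d = 0 mm → contributes +8 951 823 mm⁴
  hole 1: d = -37.5 mm → contributes −363 000 mm⁴
  hole 2: d = -12.5 mm → contributes −44 914 mm⁴
  hole 3: d = 12.5 mm → contributes −44 914 mm⁴
  hole 4: d = 37.5 mm → contributes −363 000 mm⁴
Total I = 8 135 995 mm⁴.

I_y ≈ 8.14 × 10⁶ mm⁴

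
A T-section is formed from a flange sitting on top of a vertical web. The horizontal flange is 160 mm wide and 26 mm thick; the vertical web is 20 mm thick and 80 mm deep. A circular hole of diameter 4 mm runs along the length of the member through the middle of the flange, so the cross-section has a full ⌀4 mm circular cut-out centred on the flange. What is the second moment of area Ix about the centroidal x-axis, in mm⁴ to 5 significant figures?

Treat the section as a set of non-overlapping primitives; coordinates are from the bounding-box lower-left.
Flange: 160 × 26, A = 4 160 mm², y = 93 mm, Ī = 234346.7 mm⁴.
Web: 20 × 80, A = 1 600 mm², y = 40 mm, Ī = 853333.3 mm⁴.
Hole (subtracted): ⌀4, A = 12.56637 mm², y = 93 mm, Ī = 12.56637 mm⁴.
Centroid: ȳ = ΣA·y / ΣA = 78.24559 mm.
Transfer each piece to the centroidal x-axis using Ī + A·d² with d = y − 78.24559:
  flange: d = 14.75441 mm → contributes +1 139 948 mm⁴
  web: d = -38.24559 mm → contributes +3 193 693 mm⁴
  hole: d = 14.75441 mm → contributes −2748.173 mm⁴
Total I = 4 330 893 mm⁴.

Ix ≈ 4.3309 × 10⁶ mm⁴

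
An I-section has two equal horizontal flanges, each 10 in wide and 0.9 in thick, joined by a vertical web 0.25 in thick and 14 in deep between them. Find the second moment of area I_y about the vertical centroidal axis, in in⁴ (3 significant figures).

I_y ≈ 150 in⁴

Treat the section as a set of non-overlapping primitives; coordinates are from the bounding-box lower-left.
Bottom flange: 10 × 0.9, A = 9 in², x = 5 in, Ī = 75 in⁴.
Web: 0.25 × 14, A = 3.5 in², x = 5 in, Ī = 0.018229 in⁴.
Top flange: 10 × 0.9, A = 9 in², x = 5 in, Ī = 75 in⁴.
By symmetry the centroid is at mid-width, x̄ = 5 in.
All pieces are centred on the vertical centroidal axis, so I = ΣĪ = 150.02 in⁴.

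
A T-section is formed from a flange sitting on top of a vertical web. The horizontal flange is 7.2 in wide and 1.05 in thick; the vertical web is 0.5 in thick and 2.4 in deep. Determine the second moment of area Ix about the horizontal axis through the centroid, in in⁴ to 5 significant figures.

Ix ≈ 4.3522 in⁴

Break the section into simple shapes (no overlaps), measuring from the bottom-left corner of the bounding box.
Flange: 7.2 × 1.05, A = 7.56 in², y = 2.925 in, Ī = 0.694575 in⁴.
Web: 0.5 × 2.4, A = 1.2 in², y = 1.2 in, Ī = 0.576 in⁴.
Centroid: ȳ = ΣA·y / ΣA = 2.688699 in.
Transfer each piece to the horizontal axis through the centroid using Ī + A·d² with d = y − 2.688699:
  flange: d = 0.2363014 in → contributes +1.116713 in⁴
  web: d = -1.488699 in → contributes +3.235468 in⁴
Total I = 4.352181 in⁴.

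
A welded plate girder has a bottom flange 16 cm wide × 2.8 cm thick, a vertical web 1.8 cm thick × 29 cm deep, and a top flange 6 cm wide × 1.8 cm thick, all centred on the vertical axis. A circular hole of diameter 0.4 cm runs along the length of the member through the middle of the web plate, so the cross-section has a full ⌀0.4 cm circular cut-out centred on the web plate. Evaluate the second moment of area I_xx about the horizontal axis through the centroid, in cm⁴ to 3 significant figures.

Split into non-overlapping primitives; take the origin at the lower-left of the bounding box.
Bottom plate: 16 × 2.8, A = 44.8 cm², y = 1.4 cm, Ī = 29.269 cm⁴.
Web plate: 1.8 × 29, A = 52.2 cm², y = 17.3 cm, Ī = 3658.4 cm⁴.
Top plate: 6 × 1.8, A = 10.8 cm², y = 32.7 cm, Ī = 2.916 cm⁴.
Hole (subtracted): ⌀0.4, A = 0.12566 cm², y = 17.3 cm, Ī = 0.0012566 cm⁴.
Centroid: ȳ = ΣA·y / ΣA = 12.229 cm.
Transfer each piece to the horizontal axis through the centroid using Ī + A·d² with d = y − 12.229:
  bottom plate: d = -10.829 cm → contributes +5 283 cm⁴
  web plate: d = 5.0708 cm → contributes +5000.6 cm⁴
  top plate: d = 20.471 cm → contributes +4528.7 cm⁴
  hole: d = 5.0708 cm → contributes −3.2325 cm⁴
Total I = 14 809 cm⁴.

I_xx ≈ 1.48 × 10⁴ cm⁴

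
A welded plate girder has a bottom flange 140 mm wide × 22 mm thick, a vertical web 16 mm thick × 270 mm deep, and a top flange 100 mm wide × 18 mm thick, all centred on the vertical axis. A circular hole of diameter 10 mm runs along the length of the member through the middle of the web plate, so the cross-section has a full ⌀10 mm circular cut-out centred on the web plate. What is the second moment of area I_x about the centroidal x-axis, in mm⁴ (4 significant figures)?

I_x ≈ 1.254 × 10⁸ mm⁴

Split into non-overlapping primitives; take the origin at the lower-left of the bounding box.
Bottom plate: 140 × 22, A = 3 080 mm², y = 11 mm, Ī = 124 227 mm⁴.
Web plate: 16 × 270, A = 4 320 mm², y = 157 mm, Ī = 26 244 000 mm⁴.
Top plate: 100 × 18, A = 1 800 mm², y = 301 mm, Ī = 48 600 mm⁴.
Hole (subtracted): ⌀10, A = 78.5398 mm², y = 157 mm, Ī = 490.874 mm⁴.
Centroid: ȳ = ΣA·y / ΣA = 136.117 mm.
Transfer each piece to the centroidal x-axis using Ī + A·d² with d = y − 136.117:
  bottom plate: d = -125.117 mm → contributes +48 339 651 mm⁴
  web plate: d = 20.8826 mm → contributes +28 127 882 mm⁴
  top plate: d = 164.883 mm → contributes +48 983 902 mm⁴
  hole: d = 20.8826 mm → contributes −34740.8 mm⁴
Total I = 125 416 694 mm⁴.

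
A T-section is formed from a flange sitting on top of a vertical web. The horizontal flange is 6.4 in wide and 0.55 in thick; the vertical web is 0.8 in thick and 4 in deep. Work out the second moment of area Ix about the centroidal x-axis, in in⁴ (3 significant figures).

Split into non-overlapping primitives; take the origin at the lower-left of the bounding box.
Flange: 6.4 × 0.55, A = 3.52 in², y = 4.275 in, Ī = 0.088733 in⁴.
Web: 0.8 × 4, A = 3.2 in², y = 2 in, Ī = 4.2667 in⁴.
Centroid: ȳ = ΣA·y / ΣA = 3.1917 in.
Transfer each piece to the centroidal x-axis using Ī + A·d² with d = y − 3.1917:
  flange: d = 1.0833 in → contributes +4.2198 in⁴
  web: d = -1.1917 in → contributes +8.8109 in⁴
Total I = 13.031 in⁴.

Ix ≈ 13.0 in⁴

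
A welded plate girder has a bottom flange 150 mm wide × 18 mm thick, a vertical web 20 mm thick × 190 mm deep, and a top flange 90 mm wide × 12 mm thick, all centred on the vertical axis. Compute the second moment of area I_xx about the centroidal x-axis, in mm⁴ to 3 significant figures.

I_xx ≈ 4.78 × 10⁷ mm⁴

Treat the section as a set of non-overlapping primitives; coordinates are from the bounding-box lower-left.
Bottom plate: 150 × 18, A = 2 700 mm², y = 9 mm, Ī = 72 900 mm⁴.
Web plate: 20 × 190, A = 3 800 mm², y = 113 mm, Ī = 11 431 667 mm⁴.
Top plate: 90 × 12, A = 1 080 mm², y = 214 mm, Ī = 12 960 mm⁴.
Centroid: ȳ = ΣA·y / ΣA = 90.346 mm.
Transfer each piece to the centroidal x-axis using Ī + A·d² with d = y − 90.346:
  bottom plate: d = -81.346 mm → contributes +17 939 108 mm⁴
  web plate: d = 22.654 mm → contributes +13 381 902 mm⁴
  top plate: d = 123.65 mm → contributes +16 526 591 mm⁴
Total I = 47 847 601 mm⁴.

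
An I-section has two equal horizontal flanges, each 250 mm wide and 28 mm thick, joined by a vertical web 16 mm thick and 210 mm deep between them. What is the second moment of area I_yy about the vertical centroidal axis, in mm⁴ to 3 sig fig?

Treat the section as a set of non-overlapping primitives; coordinates are from the bounding-box lower-left.
Bottom flange: 250 × 28, A = 7 000 mm², x = 125 mm, Ī = 36 458 333 mm⁴.
Web: 16 × 210, A = 3 360 mm², x = 125 mm, Ī = 71 680 mm⁴.
Top flange: 250 × 28, A = 7 000 mm², x = 125 mm, Ī = 36 458 333 mm⁴.
By symmetry the centroid is at mid-width, x̄ = 125 mm.
All pieces are centred on the vertical centroidal axis, so I = ΣĪ = 72 988 347 mm⁴.

I_yy ≈ 7.30 × 10⁷ mm⁴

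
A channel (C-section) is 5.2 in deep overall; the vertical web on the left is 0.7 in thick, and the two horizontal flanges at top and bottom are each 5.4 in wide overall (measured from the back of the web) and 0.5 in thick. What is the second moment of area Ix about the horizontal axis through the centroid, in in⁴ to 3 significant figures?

Ix ≈ 34.3 in⁴

Treat the section as a set of non-overlapping primitives; coordinates are from the bounding-box lower-left.
Web: 0.7 × 5.2, A = 3.64 in², y = 2.6 in, Ī = 8.2021 in⁴.
Top flange (beyond web): 4.7 × 0.5, A = 2.35 in², y = 4.95 in, Ī = 0.048958 in⁴.
Bottom flange (beyond web): 4.7 × 0.5, A = 2.35 in², y = 0.25 in, Ī = 0.048958 in⁴.
By symmetry the centroid is at mid-height, ȳ = 2.6 in.
Transfer each piece to the horizontal axis through the centroid using Ī + A·d² with d = y − 2.6:
  web: d = 0 in → contributes +8.2021 in⁴
  top flange (beyond web): d = 2.35 in → contributes +13.027 in⁴
  bottom flange (beyond web): d = -2.35 in → contributes +13.027 in⁴
Total I = 34.256 in⁴.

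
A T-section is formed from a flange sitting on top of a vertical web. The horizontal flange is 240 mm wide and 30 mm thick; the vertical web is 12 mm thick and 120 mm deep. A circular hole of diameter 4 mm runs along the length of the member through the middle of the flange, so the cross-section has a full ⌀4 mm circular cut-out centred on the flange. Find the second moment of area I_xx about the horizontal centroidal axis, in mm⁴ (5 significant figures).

I_xx ≈ 9.0160 × 10⁶ mm⁴

Split into non-overlapping primitives; take the origin at the lower-left of the bounding box.
Flange: 240 × 30, A = 7 200 mm², y = 135 mm, Ī = 540 000 mm⁴.
Web: 12 × 120, A = 1 440 mm², y = 60 mm, Ī = 1 728 000 mm⁴.
Hole (subtracted): ⌀4, A = 12.56637 mm², y = 135 mm, Ī = 12.56637 mm⁴.
Centroid: ȳ = ΣA·y / ΣA = 122.4818 mm.
Transfer each piece to the horizontal centroidal axis using Ī + A·d² with d = y − 122.4818:
  flange: d = 12.51821 mm → contributes +1 668 280 mm⁴
  web: d = -62.48179 mm → contributes +7 349 723 mm⁴
  hole: d = 12.51821 mm → contributes −1981.786 mm⁴
Total I = 9 016 021 mm⁴.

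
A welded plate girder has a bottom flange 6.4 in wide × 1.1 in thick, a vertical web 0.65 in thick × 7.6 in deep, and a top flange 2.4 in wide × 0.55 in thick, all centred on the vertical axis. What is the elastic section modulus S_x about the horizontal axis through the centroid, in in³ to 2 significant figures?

S_x ≈ 21 in³

Break the section into simple shapes (no overlaps), measuring from the bottom-left corner of the bounding box.
Bottom plate: 6.4 × 1.1, A = 7.04 in², y = 0.55 in, Ī = 0.7099 in⁴.
Web plate: 0.65 × 7.6, A = 4.94 in², y = 4.9 in, Ī = 23.78 in⁴.
Top plate: 2.4 × 0.55, A = 1.32 in², y = 8.975 in, Ī = 0.03328 in⁴.
Centroid: ȳ = ΣA·y / ΣA = 3.002 in.
Transfer each piece to the horizontal axis through the centroid using Ī + A·d² with d = y − 3.002:
  bottom plate: d = -2.452 in → contributes +43.03 in⁴
  web plate: d = 1.898 in → contributes +41.58 in⁴
  top plate: d = 5.973 in → contributes +47.13 in⁴
Total I = 131.7 in⁴.
Extreme fibre distance c = 6.248 in; S = I/c = 21.08 in³.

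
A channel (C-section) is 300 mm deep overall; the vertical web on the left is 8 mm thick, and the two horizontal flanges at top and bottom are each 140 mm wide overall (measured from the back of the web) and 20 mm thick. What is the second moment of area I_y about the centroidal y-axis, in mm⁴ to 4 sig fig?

Split into non-overlapping primitives; take the origin at the lower-left of the bounding box.
Web: 8 × 300, A = 2 400 mm², x = 4 mm, Ī = 12 800 mm⁴.
Top flange (beyond web): 132 × 20, A = 2 640 mm², x = 74 mm, Ī = 3 833 280 mm⁴.
Bottom flange (beyond web): 132 × 20, A = 2 640 mm², x = 74 mm, Ī = 3 833 280 mm⁴.
Centroid: x̄ = ΣA·x / ΣA = 52.125 mm.
Transfer each piece to the centroidal y-axis using Ī + A·d² with d = x − 52.125:
  web: d = -48.125 mm → contributes +5 571 238 mm⁴
  top flange (beyond web): d = 21.875 mm → contributes +5 096 561 mm⁴
  bottom flange (beyond web): d = 21.875 mm → contributes +5 096 561 mm⁴
Total I = 15 764 360 mm⁴.

I_y ≈ 1.576 × 10⁷ mm⁴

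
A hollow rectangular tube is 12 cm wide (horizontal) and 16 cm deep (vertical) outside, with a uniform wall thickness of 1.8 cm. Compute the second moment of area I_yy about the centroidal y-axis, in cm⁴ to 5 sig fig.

I_yy ≈ 1691.5 cm⁴

Decompose the section into non-overlapping parts with the origin at the bottom-left of its bounding rectangle.
Outer rectangle: 12 × 16, A = 192 cm², x = 6 cm, Ī = 2 304 cm⁴.
Inner void (subtracted): 8.4 × 12.4, A = 104.16 cm², x = 6 cm, Ī = 612.4608 cm⁴.
By symmetry the centroid is at mid-width, x̄ = 6 cm.
All pieces are centred on the centroidal y-axis, so I = ΣĪ (holes subtracted) = 1691.539 cm⁴.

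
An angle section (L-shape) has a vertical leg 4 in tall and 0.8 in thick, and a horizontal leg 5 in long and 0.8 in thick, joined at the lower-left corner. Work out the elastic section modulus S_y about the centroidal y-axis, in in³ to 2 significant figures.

Treat the section as a set of non-overlapping primitives; coordinates are from the bounding-box lower-left.
Vertical leg: 0.8 × 4, A = 3.2 in², x = 0.4 in, Ī = 0.1707 in⁴.
Horizontal leg (remainder): 4.2 × 0.8, A = 3.36 in², x = 2.9 in, Ī = 4.939 in⁴.
Centroid: x̄ = ΣA·x / ΣA = 1.68 in.
Transfer each piece to the centroidal y-axis using Ī + A·d² with d = x − 1.68:
  vertical leg: d = -1.28 in → contributes +5.418 in⁴
  horizontal leg (remainder): d = 1.22 in → contributes +9.936 in⁴
Total I = 15.35 in⁴.
Extreme fibre distance c = 3.32 in; S = I/c = 4.625 in³.

S_y ≈ 4.6 in³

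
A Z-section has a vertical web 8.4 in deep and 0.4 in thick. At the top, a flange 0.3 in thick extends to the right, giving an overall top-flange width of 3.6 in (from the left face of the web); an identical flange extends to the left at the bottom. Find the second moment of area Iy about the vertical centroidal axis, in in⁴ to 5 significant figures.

Treat the section as a set of non-overlapping primitives; coordinates are from the bounding-box lower-left.
Web: 0.4 × 8.4, A = 3.36 in², x = 3.4 in, Ī = 0.0448 in⁴.
Top flange (beyond web): 3.2 × 0.3, A = 0.96 in², x = 5.2 in, Ī = 0.8192 in⁴.
Bottom flange (beyond web): 3.2 × 0.3, A = 0.96 in², x = 1.6 in, Ī = 0.8192 in⁴.
Centroid: x̄ = ΣA·x / ΣA = 3.4 in.
Transfer each piece to the vertical centroidal axis using Ī + A·d² with d = x − 3.4:
  web: d = 0 in → contributes +0.0448 in⁴
  top flange (beyond web): d = 1.8 in → contributes +3.9296 in⁴
  bottom flange (beyond web): d = -1.8 in → contributes +3.9296 in⁴
Total I = 7.904 in⁴.

Iy ≈ 7.9040 in⁴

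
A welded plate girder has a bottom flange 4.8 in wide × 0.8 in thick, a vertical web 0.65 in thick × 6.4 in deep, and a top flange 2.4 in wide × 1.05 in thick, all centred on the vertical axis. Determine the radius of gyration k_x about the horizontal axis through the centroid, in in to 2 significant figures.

Decompose the section into non-overlapping parts with the origin at the bottom-left of its bounding rectangle.
Bottom plate: 4.8 × 0.8, A = 3.84 in², y = 0.4 in, Ī = 0.2048 in⁴.
Web plate: 0.65 × 6.4, A = 4.16 in², y = 4 in, Ī = 14.2 in⁴.
Top plate: 2.4 × 1.05, A = 2.52 in², y = 7.725 in, Ī = 0.2315 in⁴.
Centroid: ȳ = ΣA·y / ΣA = 3.578 in.
Transfer each piece to the horizontal axis through the centroid using Ī + A·d² with d = y − 3.578:
  bottom plate: d = -3.178 in → contributes +38.99 in⁴
  web plate: d = 0.4218 in → contributes +14.94 in⁴
  top plate: d = 4.147 in → contributes +43.56 in⁴
Total I = 97.5 in⁴.
Radius of gyration: k = √(I/A) = √(97.5 / 10.52) = 3.044 in.

k_x ≈ 3.0 in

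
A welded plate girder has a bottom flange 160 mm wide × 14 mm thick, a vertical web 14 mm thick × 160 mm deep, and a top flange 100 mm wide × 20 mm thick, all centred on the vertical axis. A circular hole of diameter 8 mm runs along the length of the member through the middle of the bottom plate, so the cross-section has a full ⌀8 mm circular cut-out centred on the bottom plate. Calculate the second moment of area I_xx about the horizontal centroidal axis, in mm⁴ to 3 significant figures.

Decompose the section into non-overlapping parts with the origin at the bottom-left of its bounding rectangle.
Bottom plate: 160 × 14, A = 2 240 mm², y = 7 mm, Ī = 36 587 mm⁴.
Web plate: 14 × 160, A = 2 240 mm², y = 94 mm, Ī = 4 778 667 mm⁴.
Top plate: 100 × 20, A = 2 000 mm², y = 184 mm, Ī = 66 667 mm⁴.
Hole (subtracted): ⌀8, A = 50.265 mm², y = 7 mm, Ī = 201.06 mm⁴.
Centroid: ȳ = ΣA·y / ΣA = 92.366 mm.
Transfer each piece to the horizontal centroidal axis using Ī + A·d² with d = y − 92.366:
  bottom plate: d = -85.366 mm → contributes +16 360 217 mm⁴
  web plate: d = 1.6341 mm → contributes +4 784 648 mm⁴
  top plate: d = 91.634 mm → contributes +16 860 287 mm⁴
  hole: d = -85.366 mm → contributes −366 502 mm⁴
Total I = 37 638 650 mm⁴.

I_xx ≈ 3.76 × 10⁷ mm⁴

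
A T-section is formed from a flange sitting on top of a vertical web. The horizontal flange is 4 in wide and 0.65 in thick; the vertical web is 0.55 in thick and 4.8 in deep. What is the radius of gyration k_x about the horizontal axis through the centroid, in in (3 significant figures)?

k_x ≈ 1.69 in

Break the section into simple shapes (no overlaps), measuring from the bottom-left corner of the bounding box.
Flange: 4 × 0.65, A = 2.6 in², y = 5.125 in, Ī = 0.091542 in⁴.
Web: 0.55 × 4.8, A = 2.64 in², y = 2.4 in, Ī = 5.0688 in⁴.
Centroid: ȳ = ΣA·y / ΣA = 3.7521 in.
Transfer each piece to the horizontal axis through the centroid using Ī + A·d² with d = y − 3.7521:
  flange: d = 1.3729 in → contributes +4.9922 in⁴
  web: d = -1.3521 in → contributes +9.8952 in⁴
Total I = 14.887 in⁴.
Radius of gyration: k = √(I/A) = √(14.887 / 5.24) = 1.6856 in.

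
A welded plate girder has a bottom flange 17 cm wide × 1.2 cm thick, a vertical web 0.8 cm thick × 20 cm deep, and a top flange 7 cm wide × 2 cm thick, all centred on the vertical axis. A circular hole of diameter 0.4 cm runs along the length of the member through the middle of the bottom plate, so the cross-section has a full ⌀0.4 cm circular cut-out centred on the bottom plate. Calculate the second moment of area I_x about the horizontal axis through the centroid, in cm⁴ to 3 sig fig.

Break the section into simple shapes (no overlaps), measuring from the bottom-left corner of the bounding box.
Bottom plate: 17 × 1.2, A = 20.4 cm², y = 0.6 cm, Ī = 2.448 cm⁴.
Web plate: 0.8 × 20, A = 16 cm², y = 11.2 cm, Ī = 533.33 cm⁴.
Top plate: 7 × 2, A = 14 cm², y = 22.2 cm, Ī = 4.6667 cm⁴.
Hole (subtracted): ⌀0.4, A = 0.12566 cm², y = 0.6 cm, Ī = 0.0012566 cm⁴.
Centroid: ȳ = ΣA·y / ΣA = 9.9885 cm.
Transfer each piece to the horizontal axis through the centroid using Ī + A·d² with d = y − 9.9885:
  bottom plate: d = -9.3885 cm → contributes +1800.6 cm⁴
  web plate: d = 1.2115 cm → contributes +556.82 cm⁴
  top plate: d = 12.212 cm → contributes +2092.4 cm⁴
  hole: d = -9.3885 cm → contributes −11.078 cm⁴
Total I = 4438.7 cm⁴.

I_x ≈ 4440 cm⁴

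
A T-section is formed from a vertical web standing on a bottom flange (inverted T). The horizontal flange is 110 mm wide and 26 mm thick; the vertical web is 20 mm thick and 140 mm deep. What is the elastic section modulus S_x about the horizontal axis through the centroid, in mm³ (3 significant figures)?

S_x ≈ 1.29 × 10⁵ mm³

Break the section into simple shapes (no overlaps), measuring from the bottom-left corner of the bounding box.
Flange: 110 × 26, A = 2 860 mm², y = 13 mm, Ī = 161 113 mm⁴.
Web: 20 × 140, A = 2 800 mm², y = 96 mm, Ī = 4 573 333 mm⁴.
Centroid: ȳ = ΣA·y / ΣA = 54.06 mm.
Transfer each piece to the horizontal axis through the centroid using Ī + A·d² with d = y − 54.06:
  flange: d = -41.06 mm → contributes +4 982 871 mm⁴
  web: d = 41.94 mm → contributes +9 498 415 mm⁴
Total I = 14 481 286 mm⁴.
Extreme fibre distance c = 111.94 mm; S = I/c = 129 367 mm³.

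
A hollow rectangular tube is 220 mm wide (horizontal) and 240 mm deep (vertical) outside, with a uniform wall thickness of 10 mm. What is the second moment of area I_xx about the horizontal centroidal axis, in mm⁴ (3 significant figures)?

Decompose the section into non-overlapping parts with the origin at the bottom-left of its bounding rectangle.
Outer rectangle: 220 × 240, A = 52 800 mm², y = 120 mm, Ī = 253 440 000 mm⁴.
Inner void (subtracted): 200 × 220, A = 44 000 mm², y = 120 mm, Ī = 177 466 667 mm⁴.
By symmetry the centroid is at mid-height, ȳ = 120 mm.
All pieces are centred on the horizontal centroidal axis, so I = ΣĪ (holes subtracted) = 75 973 333 mm⁴.

I_xx ≈ 7.60 × 10⁷ mm⁴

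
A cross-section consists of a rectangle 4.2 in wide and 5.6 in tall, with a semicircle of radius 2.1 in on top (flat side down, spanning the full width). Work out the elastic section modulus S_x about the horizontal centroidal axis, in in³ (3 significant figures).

Break the section into simple shapes (no overlaps), measuring from the bottom-left corner of the bounding box.
Rectangular body: 4.2 × 5.6, A = 23.52 in², y = 2.8 in, Ī = 61.466 in⁴.
Semicircular cap: semicircle r = 2.1, A = 6.9272 in², y = 6.4913 in, Ī = 2.1346 in⁴.
Centroid: ȳ = ΣA·y / ΣA = 3.6398 in.
Transfer each piece to the horizontal centroidal axis using Ī + A·d² with d = y − 3.6398:
  rectangular body: d = -0.83982 in → contributes +78.054 in⁴
  semicircular cap: d = 2.8514 in → contributes +58.458 in⁴
Total I = 136.51 in⁴.
Extreme fibre distance c = 4.0602 in; S = I/c = 33.622 in³.

S_x ≈ 33.6 in³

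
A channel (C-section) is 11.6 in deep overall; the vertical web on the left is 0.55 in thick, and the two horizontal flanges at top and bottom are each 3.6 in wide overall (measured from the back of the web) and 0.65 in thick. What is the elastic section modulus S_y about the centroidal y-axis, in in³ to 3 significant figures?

Treat the section as a set of non-overlapping primitives; coordinates are from the bounding-box lower-left.
Web: 0.55 × 11.6, A = 6.38 in², x = 0.275 in, Ī = 0.16083 in⁴.
Top flange (beyond web): 3.05 × 0.65, A = 1.9825 in², x = 2.075 in, Ī = 1.5369 in⁴.
Bottom flange (beyond web): 3.05 × 0.65, A = 1.9825 in², x = 2.075 in, Ī = 1.5369 in⁴.
Centroid: x̄ = ΣA·x / ΣA = 0.9649 in.
Transfer each piece to the centroidal y-axis using Ī + A·d² with d = x − 0.9649:
  web: d = -0.6899 in → contributes +3.1975 in⁴
  top flange (beyond web): d = 1.1101 in → contributes +3.9799 in⁴
  bottom flange (beyond web): d = 1.1101 in → contributes +3.9799 in⁴
Total I = 11.157 in⁴.
Extreme fibre distance c = 2.6351 in; S = I/c = 4.2341 in³.

S_y ≈ 4.23 in³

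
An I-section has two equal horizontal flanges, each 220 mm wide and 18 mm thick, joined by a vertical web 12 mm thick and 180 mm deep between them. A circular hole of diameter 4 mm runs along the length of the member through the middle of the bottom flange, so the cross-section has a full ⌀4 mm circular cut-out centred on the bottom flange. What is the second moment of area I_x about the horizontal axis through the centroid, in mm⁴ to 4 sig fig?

I_x ≈ 8.355 × 10⁷ mm⁴

Break the section into simple shapes (no overlaps), measuring from the bottom-left corner of the bounding box.
Bottom flange: 220 × 18, A = 3 960 mm², y = 9 mm, Ī = 106 920 mm⁴.
Web: 12 × 180, A = 2 160 mm², y = 108 mm, Ī = 5 832 000 mm⁴.
Top flange: 220 × 18, A = 3 960 mm², y = 207 mm, Ī = 106 920 mm⁴.
Hole (subtracted): ⌀4, A = 12.5664 mm², y = 9 mm, Ī = 12.5664 mm⁴.
Centroid: ȳ = ΣA·y / ΣA = 108.124 mm.
Transfer each piece to the horizontal axis through the centroid using Ī + A·d² with d = y − 108.124:
  bottom flange: d = -99.1236 mm → contributes +39 015 832 mm⁴
  web: d = -0.123574 mm → contributes +5 832 033 mm⁴
  top flange: d = 98.8764 mm → contributes +38 822 049 mm⁴
  hole: d = -99.1236 mm → contributes −123 483 mm⁴
Total I = 83 546 431 mm⁴.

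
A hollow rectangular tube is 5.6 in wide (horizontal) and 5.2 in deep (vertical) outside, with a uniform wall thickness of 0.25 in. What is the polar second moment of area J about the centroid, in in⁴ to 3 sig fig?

Decompose the section into non-overlapping parts with the origin at the bottom-left of its bounding rectangle.
Outer rectangle: 5.6 × 5.2, A = 29.12 in², y = 2.6 in, Ī = 65.617 in⁴.
Inner void (subtracted): 5.1 × 4.7, A = 23.97 in², y = 2.6 in, Ī = 44.125 in⁴.
By symmetry the centroid is at mid-height, ȳ = 2.6 in.
All pieces are centred on the centroidal x-axis, so I = ΣĪ (holes subtracted) = 21.492 in⁴.
Repeating about the centroidal y-axis gives I_y = 24.145 in⁴.
Polar second moment: J = I_x + I_y = 45.638 in⁴.

J ≈ 45.6 in⁴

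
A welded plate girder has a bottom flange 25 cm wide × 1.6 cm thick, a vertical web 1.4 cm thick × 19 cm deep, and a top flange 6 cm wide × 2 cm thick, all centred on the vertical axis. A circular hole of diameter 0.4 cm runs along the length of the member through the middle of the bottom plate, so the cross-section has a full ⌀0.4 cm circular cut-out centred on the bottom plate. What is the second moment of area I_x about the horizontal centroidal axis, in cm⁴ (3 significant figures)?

Break the section into simple shapes (no overlaps), measuring from the bottom-left corner of the bounding box.
Bottom plate: 25 × 1.6, A = 40 cm², y = 0.8 cm, Ī = 8.5333 cm⁴.
Web plate: 1.4 × 19, A = 26.6 cm², y = 11.1 cm, Ī = 800.22 cm⁴.
Top plate: 6 × 2, A = 12 cm², y = 21.6 cm, Ī = 4 cm⁴.
Hole (subtracted): ⌀0.4, A = 0.12566 cm², y = 0.8 cm, Ī = 0.0012566 cm⁴.
Centroid: ȳ = ΣA·y / ΣA = 7.472 cm.
Transfer each piece to the horizontal centroidal axis using Ī + A·d² with d = y − 7.472:
  bottom plate: d = -6.672 cm → contributes +1789.2 cm⁴
  web plate: d = 3.628 cm → contributes +1150.3 cm⁴
  top plate: d = 14.128 cm → contributes +2399.2 cm⁴
  hole: d = -6.672 cm → contributes −5.5952 cm⁴
Total I = 5333.1 cm⁴.

I_x ≈ 5330 cm⁴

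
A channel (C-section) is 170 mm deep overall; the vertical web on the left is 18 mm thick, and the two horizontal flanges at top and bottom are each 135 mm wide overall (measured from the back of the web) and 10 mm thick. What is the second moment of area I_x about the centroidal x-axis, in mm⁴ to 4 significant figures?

Decompose the section into non-overlapping parts with the origin at the bottom-left of its bounding rectangle.
Web: 18 × 170, A = 3 060 mm², y = 85 mm, Ī = 7 369 500 mm⁴.
Top flange (beyond web): 117 × 10, A = 1 170 mm², y = 165 mm, Ī = 9 750 mm⁴.
Bottom flange (beyond web): 117 × 10, A = 1 170 mm², y = 5 mm, Ī = 9 750 mm⁴.
By symmetry the centroid is at mid-height, ȳ = 85 mm.
Transfer each piece to the centroidal x-axis using Ī + A·d² with d = y − 85:
  web: d = 0 mm → contributes +7 369 500 mm⁴
  top flange (beyond web): d = 80 mm → contributes +7 497 750 mm⁴
  bottom flange (beyond web): d = -80 mm → contributes +7 497 750 mm⁴
Total I = 22 365 000 mm⁴.

I_x ≈ 2.237 × 10⁷ mm⁴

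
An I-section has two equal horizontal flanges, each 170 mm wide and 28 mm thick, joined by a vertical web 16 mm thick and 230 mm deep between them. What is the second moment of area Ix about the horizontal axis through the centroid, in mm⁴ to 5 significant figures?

Ix ≈ 1.7527 × 10⁸ mm⁴

Split into non-overlapping primitives; take the origin at the lower-left of the bounding box.
Bottom flange: 170 × 28, A = 4 760 mm², y = 14 mm, Ī = 310986.7 mm⁴.
Web: 16 × 230, A = 3 680 mm², y = 143 mm, Ī = 16 222 667 mm⁴.
Top flange: 170 × 28, A = 4 760 mm², y = 272 mm, Ī = 310986.7 mm⁴.
By symmetry the centroid is at mid-height, ȳ = 143 mm.
Transfer each piece to the horizontal axis through the centroid using Ī + A·d² with d = y − 143:
  bottom flange: d = -129 mm → contributes +79 522 147 mm⁴
  web: d = 0 mm → contributes +16 222 667 mm⁴
  top flange: d = 129 mm → contributes +79 522 147 mm⁴
Total I = 175 266 960 mm⁴.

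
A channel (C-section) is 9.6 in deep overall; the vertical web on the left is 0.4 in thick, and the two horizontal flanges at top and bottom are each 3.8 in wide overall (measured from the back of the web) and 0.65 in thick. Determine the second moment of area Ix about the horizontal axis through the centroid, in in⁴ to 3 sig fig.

Ix ≈ 118 in⁴

Decompose the section into non-overlapping parts with the origin at the bottom-left of its bounding rectangle.
Web: 0.4 × 9.6, A = 3.84 in², y = 4.8 in, Ī = 29.491 in⁴.
Top flange (beyond web): 3.4 × 0.65, A = 2.21 in², y = 9.275 in, Ī = 0.07781 in⁴.
Bottom flange (beyond web): 3.4 × 0.65, A = 2.21 in², y = 0.325 in, Ī = 0.07781 in⁴.
By symmetry the centroid is at mid-height, ȳ = 4.8 in.
Transfer each piece to the horizontal axis through the centroid using Ī + A·d² with d = y − 4.8:
  web: d = 0 in → contributes +29.491 in⁴
  top flange (beyond web): d = 4.475 in → contributes +44.334 in⁴
  bottom flange (beyond web): d = -4.475 in → contributes +44.334 in⁴
Total I = 118.16 in⁴.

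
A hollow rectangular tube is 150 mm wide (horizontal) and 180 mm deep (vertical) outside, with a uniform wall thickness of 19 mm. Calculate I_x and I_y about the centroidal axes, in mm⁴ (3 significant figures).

Split into non-overlapping primitives; take the origin at the lower-left of the bounding box.
Outer rectangle: 150 × 180, A = 27 000 mm², y = 90 mm, Ī = 72 900 000 mm⁴.
Inner void (subtracted): 112 × 142, A = 15 904 mm², y = 90 mm, Ī = 26 724 021 mm⁴.
By symmetry the centroid is at mid-height, ȳ = 90 mm.
All pieces are centred on the centroidal x-axis, so I = ΣĪ (holes subtracted) = 46 175 979 mm⁴.
Repeating about the centroidal y-axis gives I_y = 34 000 019 mm⁴.

I_x ≈ 4.62 × 10⁷ mm⁴, I_y ≈ 3.40 × 10⁷ mm⁴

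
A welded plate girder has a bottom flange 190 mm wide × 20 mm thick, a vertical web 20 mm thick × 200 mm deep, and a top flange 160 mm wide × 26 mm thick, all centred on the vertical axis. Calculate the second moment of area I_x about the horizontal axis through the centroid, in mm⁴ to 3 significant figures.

I_x ≈ 1.13 × 10⁸ mm⁴

Split into non-overlapping primitives; take the origin at the lower-left of the bounding box.
Bottom plate: 190 × 20, A = 3 800 mm², y = 10 mm, Ī = 126 667 mm⁴.
Web plate: 20 × 200, A = 4 000 mm², y = 120 mm, Ī = 13 333 333 mm⁴.
Top plate: 160 × 26, A = 4 160 mm², y = 233 mm, Ī = 234 347 mm⁴.
Centroid: ȳ = ΣA·y / ΣA = 124.35 mm.
Transfer each piece to the horizontal axis through the centroid using Ī + A·d² with d = y − 124.35:
  bottom plate: d = -114.35 mm → contributes +49 819 096 mm⁴
  web plate: d = -4.3545 mm → contributes +13 409 181 mm⁴
  top plate: d = 108.65 mm → contributes +49 338 327 mm⁴
Total I = 112 566 604 mm⁴.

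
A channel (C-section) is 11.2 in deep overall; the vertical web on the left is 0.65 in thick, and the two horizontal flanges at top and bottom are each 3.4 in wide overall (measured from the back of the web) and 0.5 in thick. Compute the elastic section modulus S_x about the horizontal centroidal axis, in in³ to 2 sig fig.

Treat the section as a set of non-overlapping primitives; coordinates are from the bounding-box lower-left.
Web: 0.65 × 11.2, A = 7.28 in², y = 5.6 in, Ī = 76.1 in⁴.
Top flange (beyond web): 2.75 × 0.5, A = 1.375 in², y = 10.95 in, Ī = 0.02865 in⁴.
Bottom flange (beyond web): 2.75 × 0.5, A = 1.375 in², y = 0.25 in, Ī = 0.02865 in⁴.
By symmetry the centroid is at mid-height, ȳ = 5.6 in.
Transfer each piece to the horizontal centroidal axis using Ī + A·d² with d = y − 5.6:
  web: d = 0 in → contributes +76.1 in⁴
  top flange (beyond web): d = 5.35 in → contributes +39.38 in⁴
  bottom flange (beyond web): d = -5.35 in → contributes +39.38 in⁴
Total I = 154.9 in⁴.
Extreme fibre distance c = 5.6 in; S = I/c = 27.66 in³.

S_x ≈ 28 in³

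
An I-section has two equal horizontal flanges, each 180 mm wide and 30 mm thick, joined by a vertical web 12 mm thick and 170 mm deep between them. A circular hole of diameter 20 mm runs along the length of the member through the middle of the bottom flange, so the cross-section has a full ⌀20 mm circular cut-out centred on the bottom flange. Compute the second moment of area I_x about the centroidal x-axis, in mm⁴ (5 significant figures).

I_x ≈ 1.1049 × 10⁸ mm⁴

Break the section into simple shapes (no overlaps), measuring from the bottom-left corner of the bounding box.
Bottom flange: 180 × 30, A = 5 400 mm², y = 15 mm, Ī = 405 000 mm⁴.
Web: 12 × 170, A = 2 040 mm², y = 115 mm, Ī = 4 913 000 mm⁴.
Top flange: 180 × 30, A = 5 400 mm², y = 215 mm, Ī = 405 000 mm⁴.
Hole (subtracted): ⌀20, A = 314.1593 mm², y = 15 mm, Ī = 7853.982 mm⁴.
Centroid: ȳ = ΣA·y / ΣA = 117.5081 mm.
Transfer each piece to the centroidal x-axis using Ī + A·d² with d = y − 117.5081:
  bottom flange: d = -102.5081 mm → contributes +57 147 705 mm⁴
  web: d = -2.508089 mm → contributes +4 925 833 mm⁴
  top flange: d = 97.49191 mm → contributes +51 730 232 mm⁴
  hole: d = -102.5081 mm → contributes −3 309 011 mm⁴
Total I = 110 494 759 mm⁴.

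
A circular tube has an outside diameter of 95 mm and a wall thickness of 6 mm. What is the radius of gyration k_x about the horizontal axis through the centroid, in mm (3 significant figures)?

Split into non-overlapping primitives; take the origin at the lower-left of the bounding box.
Outer circle: ⌀95, A = 7088.2 mm², y = 47.5 mm, Ī = 3 998 198 mm⁴.
Bore (subtracted): ⌀83, A = 5410.6 mm², y = 47.5 mm, Ī = 2 329 605 mm⁴.
By symmetry the centroid is at mid-height, ȳ = 47.5 mm.
All pieces are centred on the horizontal axis through the centroid, so I = ΣĪ (holes subtracted) = 1 668 593 mm⁴.
Radius of gyration: k = √(I/A) = √(1 668 593 / 1677.6) = 31.538 mm.

k_x ≈ 31.5 mm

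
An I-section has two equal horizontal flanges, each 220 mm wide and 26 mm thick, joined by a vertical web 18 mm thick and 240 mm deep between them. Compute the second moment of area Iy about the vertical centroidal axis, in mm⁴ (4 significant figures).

Iy ≈ 4.626 × 10⁷ mm⁴

Decompose the section into non-overlapping parts with the origin at the bottom-left of its bounding rectangle.
Bottom flange: 220 × 26, A = 5 720 mm², x = 110 mm, Ī = 23 070 667 mm⁴.
Web: 18 × 240, A = 4 320 mm², x = 110 mm, Ī = 116 640 mm⁴.
Top flange: 220 × 26, A = 5 720 mm², x = 110 mm, Ī = 23 070 667 mm⁴.
By symmetry the centroid is at mid-width, x̄ = 110 mm.
All pieces are centred on the vertical centroidal axis, so I = ΣĪ = 46 257 973 mm⁴.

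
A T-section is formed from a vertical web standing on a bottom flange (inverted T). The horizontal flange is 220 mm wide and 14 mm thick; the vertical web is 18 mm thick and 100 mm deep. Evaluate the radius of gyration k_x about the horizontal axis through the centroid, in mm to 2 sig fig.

Treat the section as a set of non-overlapping primitives; coordinates are from the bounding-box lower-left.
Flange: 220 × 14, A = 3 080 mm², y = 7 mm, Ī = 50 307 mm⁴.
Web: 18 × 100, A = 1 800 mm², y = 64 mm, Ī = 1 500 000 mm⁴.
Centroid: ȳ = ΣA·y / ΣA = 28.02 mm.
Transfer each piece to the horizontal axis through the centroid using Ī + A·d² with d = y − 28.02:
  flange: d = -21.02 mm → contributes +1 411 770 mm⁴
  web: d = 35.98 mm → contributes +3 829 614 mm⁴
Total I = 5 241 384 mm⁴.
Radius of gyration: k = √(I/A) = √(5 241 384 / 4 880) = 32.77 mm.

k_x ≈ 33 mm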